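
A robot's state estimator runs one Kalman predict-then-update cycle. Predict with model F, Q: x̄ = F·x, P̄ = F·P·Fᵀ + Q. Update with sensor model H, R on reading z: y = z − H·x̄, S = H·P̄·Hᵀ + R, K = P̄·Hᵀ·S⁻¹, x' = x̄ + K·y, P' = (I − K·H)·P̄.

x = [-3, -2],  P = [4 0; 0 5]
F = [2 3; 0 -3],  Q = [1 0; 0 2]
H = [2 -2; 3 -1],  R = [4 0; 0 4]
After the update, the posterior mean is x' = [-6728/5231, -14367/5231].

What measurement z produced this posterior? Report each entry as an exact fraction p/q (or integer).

z = [3, -1]

x̄ = F·x = [-12, 6]
P̄ = F·P·Fᵀ + Q = [62 -45; -45 47]
S = H·P̄·Hᵀ + R = [800 826; 826 879]
K = P̄·Hᵀ·S⁻¹ = [-675/5231 2009/5231; -2851/5231 1596/5231]
x' − x̄ = [56044/5231, -45753/5231] = K·y
y = (KᵀK)⁻¹·Kᵀ·(x' − x̄) = [39, 41]
z = y + H·x̄ = [39, 41] + [-36, -42] = [3, -1]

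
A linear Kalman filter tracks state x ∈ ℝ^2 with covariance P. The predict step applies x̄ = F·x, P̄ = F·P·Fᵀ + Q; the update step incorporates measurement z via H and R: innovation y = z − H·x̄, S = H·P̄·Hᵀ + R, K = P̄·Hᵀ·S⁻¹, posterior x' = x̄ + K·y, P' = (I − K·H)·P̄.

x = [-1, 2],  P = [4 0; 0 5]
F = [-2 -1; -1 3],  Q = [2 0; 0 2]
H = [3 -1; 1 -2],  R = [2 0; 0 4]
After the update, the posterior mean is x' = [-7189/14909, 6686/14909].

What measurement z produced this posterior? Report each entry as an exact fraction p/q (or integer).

z = [-2, -1]

x̄ = F·x = [0, 7]
P̄ = F·P·Fᵀ + Q = [23 -7; -7 51]
S = H·P̄·Hᵀ + R = [302 220; 220 259]
K = P̄·Hᵀ·S⁻¹ = [5772/14909 -2773/14909; 2666/14909 -8539/14909]
x' − x̄ = [-7189/14909, -97677/14909] = K·y
y = (KᵀK)⁻¹·Kᵀ·(x' − x̄) = [5, 13]
z = y + H·x̄ = [5, 13] + [-7, -14] = [-2, -1]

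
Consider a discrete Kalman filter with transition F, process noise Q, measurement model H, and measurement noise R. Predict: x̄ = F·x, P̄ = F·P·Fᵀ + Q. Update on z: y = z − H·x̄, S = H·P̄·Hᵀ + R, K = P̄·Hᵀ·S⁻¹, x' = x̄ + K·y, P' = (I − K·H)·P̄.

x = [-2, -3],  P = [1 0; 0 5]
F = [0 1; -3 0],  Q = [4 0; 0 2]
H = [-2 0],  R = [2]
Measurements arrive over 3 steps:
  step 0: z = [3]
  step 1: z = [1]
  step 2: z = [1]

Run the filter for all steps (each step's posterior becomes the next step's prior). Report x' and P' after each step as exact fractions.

step 0: x̄ = F·x = [-3, 6]
step 0: P̄ = F·P·Fᵀ + Q = [9 0; 0 11]
step 0: y = z − H·x̄ = [-3]
step 0: S = H·P̄·Hᵀ + R = [38]
step 0: K = P̄·Hᵀ·S⁻¹ = [-9/19; 0]
step 0: x' = x̄ + K·y = [-30/19, 6]
step 0: P' = (I − K·H)·P̄ = [9/19 0; 0 11]
step 1: x̄ = F·x = [6, 90/19]
step 1: P̄ = F·P·Fᵀ + Q = [15 0; 0 119/19]
step 1: y = z − H·x̄ = [13]
step 1: S = H·P̄·Hᵀ + R = [62]
step 1: K = P̄·Hᵀ·S⁻¹ = [-15/31; 0]
step 1: x' = x̄ + K·y = [-9/31, 90/19]
step 1: P' = (I − K·H)·P̄ = [15/31 0; 0 119/19]
step 2: x̄ = F·x = [90/19, 27/31]
step 2: P̄ = F·P·Fᵀ + Q = [195/19 0; 0 197/31]
step 2: y = z − H·x̄ = [199/19]
step 2: S = H·P̄·Hᵀ + R = [818/19]
step 2: K = P̄·Hᵀ·S⁻¹ = [-195/409; 0]
step 2: x' = x̄ + K·y = [-105/409, 27/31]
step 2: P' = (I − K·H)·P̄ = [195/409 0; 0 197/31]

step 0: x' = [-30/19, 6], P' = [9/19 0; 0 11]
step 1: x' = [-9/31, 90/19], P' = [15/31 0; 0 119/19]
step 2: x' = [-105/409, 27/31], P' = [195/409 0; 0 197/31]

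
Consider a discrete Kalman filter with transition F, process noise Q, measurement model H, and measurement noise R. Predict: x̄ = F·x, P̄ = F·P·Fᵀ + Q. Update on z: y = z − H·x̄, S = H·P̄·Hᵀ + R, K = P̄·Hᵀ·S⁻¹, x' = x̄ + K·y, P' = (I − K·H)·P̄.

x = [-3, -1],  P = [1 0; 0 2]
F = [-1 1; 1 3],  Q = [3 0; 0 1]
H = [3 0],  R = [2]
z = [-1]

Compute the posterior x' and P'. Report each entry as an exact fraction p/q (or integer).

x̄ = F·x = [2, -6]
P̄ = F·P·Fᵀ + Q = [6 5; 5 20]
y = z − H·x̄ = [-7]
S = H·P̄·Hᵀ + R = [56]
K = P̄·Hᵀ·S⁻¹ = [9/28; 15/56]
x' = x̄ + K·y = [-1/4, -63/8]
P' = (I − K·H)·P̄ = [3/14 5/28; 5/28 895/56]

x' = [-1/4, -63/8]
P' = [3/14 5/28; 5/28 895/56]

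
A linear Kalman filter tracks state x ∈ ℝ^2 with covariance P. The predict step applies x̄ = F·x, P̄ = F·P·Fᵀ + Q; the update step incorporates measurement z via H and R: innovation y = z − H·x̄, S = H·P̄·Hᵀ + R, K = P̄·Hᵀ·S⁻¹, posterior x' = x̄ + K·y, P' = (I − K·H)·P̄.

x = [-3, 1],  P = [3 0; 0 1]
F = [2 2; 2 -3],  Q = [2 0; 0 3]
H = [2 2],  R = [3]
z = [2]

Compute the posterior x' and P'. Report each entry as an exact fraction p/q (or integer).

x' = [156/73, -97/73]
P' = [546/73 -522/73; -522/73 552/73]

x̄ = F·x = [-4, -9]
P̄ = F·P·Fᵀ + Q = [18 6; 6 24]
y = z − H·x̄ = [28]
S = H·P̄·Hᵀ + R = [219]
K = P̄·Hᵀ·S⁻¹ = [16/73; 20/73]
x' = x̄ + K·y = [156/73, -97/73]
P' = (I − K·H)·P̄ = [546/73 -522/73; -522/73 552/73]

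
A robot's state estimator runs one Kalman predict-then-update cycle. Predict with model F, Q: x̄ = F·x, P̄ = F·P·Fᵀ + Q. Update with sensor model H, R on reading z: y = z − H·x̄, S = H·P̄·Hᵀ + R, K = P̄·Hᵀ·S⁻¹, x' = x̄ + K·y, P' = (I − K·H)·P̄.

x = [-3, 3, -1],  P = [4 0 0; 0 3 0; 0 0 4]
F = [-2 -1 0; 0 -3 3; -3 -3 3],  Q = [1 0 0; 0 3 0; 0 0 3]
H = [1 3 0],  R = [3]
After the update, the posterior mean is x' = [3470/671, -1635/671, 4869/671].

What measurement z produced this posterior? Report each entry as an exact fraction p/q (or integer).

z = [-2]

x̄ = F·x = [3, -12, -3]
P̄ = F·P·Fᵀ + Q = [20 9 33; 9 66 63; 33 63 102]
S = H·P̄·Hᵀ + R = [671]
K = P̄·Hᵀ·S⁻¹ = [47/671; 207/671; 222/671]
x' − x̄ = [1457/671, 6417/671, 6882/671] = K·y
y = (KᵀK)⁻¹·Kᵀ·(x' − x̄) = [31]
z = y + H·x̄ = [31] + [-33] = [-2]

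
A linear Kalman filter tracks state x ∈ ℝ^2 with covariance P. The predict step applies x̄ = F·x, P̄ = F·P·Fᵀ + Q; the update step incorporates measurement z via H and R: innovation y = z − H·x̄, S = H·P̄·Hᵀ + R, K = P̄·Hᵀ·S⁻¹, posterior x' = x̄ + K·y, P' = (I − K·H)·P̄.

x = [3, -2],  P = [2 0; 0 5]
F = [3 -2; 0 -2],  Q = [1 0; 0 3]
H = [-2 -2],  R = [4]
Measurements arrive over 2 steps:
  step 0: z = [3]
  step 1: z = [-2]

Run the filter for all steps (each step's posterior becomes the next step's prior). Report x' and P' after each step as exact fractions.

step 0: x' = [495/206, -767/206], P' = [536/103 -477/103; -477/103 520/103]
step 1: x' = [-1661/8369, 21509/16738], P' = [23632/8369 -17741/8369; -17741/8369 60554/25107]

step 0: x̄ = F·x = [13, 4]
step 0: P̄ = F·P·Fᵀ + Q = [39 20; 20 23]
step 0: y = z − H·x̄ = [37]
step 0: S = H·P̄·Hᵀ + R = [412]
step 0: K = P̄·Hᵀ·S⁻¹ = [-59/206; -43/206]
step 0: x' = x̄ + K·y = [495/206, -767/206]
step 0: P' = (I − K·H)·P̄ = [536/103 -477/103; -477/103 520/103]
step 1: x̄ = F·x = [3019/206, 767/103]
step 1: P̄ = F·P·Fᵀ + Q = [12731/103 4942/103; 4942/103 2389/103]
step 1: y = z − H·x̄ = [4347/103]
step 1: S = H·P̄·Hᵀ + R = [100428/103]
step 1: K = P̄·Hᵀ·S⁻¹ = [-5891/16738; -7331/50214]
step 1: x' = x̄ + K·y = [-1661/8369, 21509/16738]
step 1: P' = (I − K·H)·P̄ = [23632/8369 -17741/8369; -17741/8369 60554/25107]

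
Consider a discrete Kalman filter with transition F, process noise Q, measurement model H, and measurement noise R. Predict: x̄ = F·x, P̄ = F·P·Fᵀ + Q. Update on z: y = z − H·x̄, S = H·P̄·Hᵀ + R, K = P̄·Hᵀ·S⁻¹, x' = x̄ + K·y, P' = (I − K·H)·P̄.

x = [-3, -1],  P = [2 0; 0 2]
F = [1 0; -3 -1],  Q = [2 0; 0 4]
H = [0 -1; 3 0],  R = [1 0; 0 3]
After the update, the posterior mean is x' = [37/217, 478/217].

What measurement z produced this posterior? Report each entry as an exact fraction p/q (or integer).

z = [-2, 1]

x̄ = F·x = [-3, 10]
P̄ = F·P·Fᵀ + Q = [4 -6; -6 24]
S = H·P̄·Hᵀ + R = [25 18; 18 39]
K = P̄·Hᵀ·S⁻¹ = [6/217 64/217; -204/217 -6/217]
x' − x̄ = [688/217, -1692/217] = K·y
y = (KᵀK)⁻¹·Kᵀ·(x' − x̄) = [8, 10]
z = y + H·x̄ = [8, 10] + [-10, -9] = [-2, 1]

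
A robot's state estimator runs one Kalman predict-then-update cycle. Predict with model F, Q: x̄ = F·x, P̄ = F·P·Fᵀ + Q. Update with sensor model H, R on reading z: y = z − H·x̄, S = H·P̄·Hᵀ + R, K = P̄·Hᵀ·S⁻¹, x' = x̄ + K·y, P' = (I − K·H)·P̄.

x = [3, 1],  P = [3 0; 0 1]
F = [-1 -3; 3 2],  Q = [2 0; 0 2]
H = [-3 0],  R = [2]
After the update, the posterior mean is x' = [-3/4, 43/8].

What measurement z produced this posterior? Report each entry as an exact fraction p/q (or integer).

z = [2]

x̄ = F·x = [-6, 11]
P̄ = F·P·Fᵀ + Q = [14 -15; -15 33]
S = H·P̄·Hᵀ + R = [128]
K = P̄·Hᵀ·S⁻¹ = [-21/64; 45/128]
x' − x̄ = [21/4, -45/8] = K·y
y = (KᵀK)⁻¹·Kᵀ·(x' − x̄) = [-16]
z = y + H·x̄ = [-16] + [18] = [2]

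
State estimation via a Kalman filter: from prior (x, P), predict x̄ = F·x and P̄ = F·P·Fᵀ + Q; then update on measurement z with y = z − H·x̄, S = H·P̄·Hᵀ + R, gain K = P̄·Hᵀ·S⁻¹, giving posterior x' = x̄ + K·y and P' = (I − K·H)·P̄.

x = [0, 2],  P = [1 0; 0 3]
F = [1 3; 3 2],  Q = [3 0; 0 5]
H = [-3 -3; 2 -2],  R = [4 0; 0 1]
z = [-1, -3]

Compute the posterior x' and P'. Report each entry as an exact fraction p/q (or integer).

x̄ = F·x = [6, 4]
P̄ = F·P·Fᵀ + Q = [31 21; 21 26]
y = z − H·x̄ = [29, -7]
S = H·P̄·Hᵀ + R = [895 -30; -30 61]
K = P̄·Hᵀ·S⁻¹ = [-8916/53695 2644/10739; -8901/53695 -2636/10739]
x' = x̄ + K·y = [-28934/53695, 48911/53695]
P' = (I − K·H)·P̄ = [9249/53695 2639/53695; 2639/53695 9229/53695]

x' = [-28934/53695, 48911/53695]
P' = [9249/53695 2639/53695; 2639/53695 9229/53695]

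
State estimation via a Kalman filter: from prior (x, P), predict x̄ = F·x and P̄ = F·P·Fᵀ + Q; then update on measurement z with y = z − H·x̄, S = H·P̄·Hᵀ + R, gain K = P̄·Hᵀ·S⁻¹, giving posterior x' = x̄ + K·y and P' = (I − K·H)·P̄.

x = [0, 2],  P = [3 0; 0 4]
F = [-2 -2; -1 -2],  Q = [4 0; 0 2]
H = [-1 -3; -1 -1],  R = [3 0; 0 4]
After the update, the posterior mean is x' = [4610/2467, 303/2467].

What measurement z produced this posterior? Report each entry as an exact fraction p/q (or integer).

z = [-2, -3]

x̄ = F·x = [-4, -4]
P̄ = F·P·Fᵀ + Q = [32 22; 22 21]
S = H·P̄·Hᵀ + R = [356 183; 183 101]
K = P̄·Hᵀ·S⁻¹ = [-16/2467 -1290/2467; -716/2467 247/2467]
x' − x̄ = [14478/2467, 10171/2467] = K·y
y = (KᵀK)⁻¹·Kᵀ·(x' − x̄) = [-18, -11]
z = y + H·x̄ = [-18, -11] + [16, 8] = [-2, -3]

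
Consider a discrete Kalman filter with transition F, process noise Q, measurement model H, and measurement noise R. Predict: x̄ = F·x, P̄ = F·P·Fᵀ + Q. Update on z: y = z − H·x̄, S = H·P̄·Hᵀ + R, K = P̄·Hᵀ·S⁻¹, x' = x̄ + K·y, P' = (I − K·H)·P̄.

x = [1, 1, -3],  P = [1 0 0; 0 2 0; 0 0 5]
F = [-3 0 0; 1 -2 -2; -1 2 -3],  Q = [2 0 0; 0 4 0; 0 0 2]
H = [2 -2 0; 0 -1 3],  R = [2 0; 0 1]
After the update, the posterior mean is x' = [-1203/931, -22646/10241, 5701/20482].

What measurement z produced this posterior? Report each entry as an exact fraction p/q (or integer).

z = [2, 3]

x̄ = F·x = [-3, 5, 10]
P̄ = F·P·Fᵀ + Q = [11 -3 3; -3 33 21; 3 21 56]
S = H·P̄·Hᵀ + R = [202 -36; -36 412]
K = P̄·Hᵀ·S⁻¹ = [136/931 39/931; -3573/10241 867/20482; -2385/20482 14199/40964]
x' − x̄ = [1590/931, -73851/10241, -199119/20482] = K·y
y = (KᵀK)⁻¹·Kᵀ·(x' − x̄) = [18, -22]
z = y + H·x̄ = [18, -22] + [-16, 25] = [2, 3]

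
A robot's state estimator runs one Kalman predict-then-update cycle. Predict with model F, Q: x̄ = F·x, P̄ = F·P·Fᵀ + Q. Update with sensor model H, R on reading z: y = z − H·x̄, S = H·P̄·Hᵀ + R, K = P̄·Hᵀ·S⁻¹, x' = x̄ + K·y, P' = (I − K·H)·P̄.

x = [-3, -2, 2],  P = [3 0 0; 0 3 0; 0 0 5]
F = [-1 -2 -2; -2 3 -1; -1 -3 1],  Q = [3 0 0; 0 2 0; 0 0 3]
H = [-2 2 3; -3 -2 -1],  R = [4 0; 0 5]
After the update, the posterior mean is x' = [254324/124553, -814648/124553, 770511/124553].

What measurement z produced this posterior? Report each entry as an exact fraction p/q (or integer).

x̄ = F·x = [3, -2, 11]
P̄ = F·P·Fᵀ + Q = [38 -2 11; -2 46 -26; 11 -26 38]
S = H·P̄·Hᵀ + R = [254 65; 65 507]
K = P̄·Hᵀ·S⁻¹ = [-1228/9581 -27679/124553; 1002/9581 -16410/124553; 1655/9581 -7426/124553]
x' − x̄ = [-119335/124553, -565542/124553, -599572/124553] = K·y
y = (KᵀK)⁻¹·Kᵀ·(x' − x̄) = [-22, 17]
z = y + H·x̄ = [-22, 17] + [23, -16] = [1, 1]

z = [1, 1]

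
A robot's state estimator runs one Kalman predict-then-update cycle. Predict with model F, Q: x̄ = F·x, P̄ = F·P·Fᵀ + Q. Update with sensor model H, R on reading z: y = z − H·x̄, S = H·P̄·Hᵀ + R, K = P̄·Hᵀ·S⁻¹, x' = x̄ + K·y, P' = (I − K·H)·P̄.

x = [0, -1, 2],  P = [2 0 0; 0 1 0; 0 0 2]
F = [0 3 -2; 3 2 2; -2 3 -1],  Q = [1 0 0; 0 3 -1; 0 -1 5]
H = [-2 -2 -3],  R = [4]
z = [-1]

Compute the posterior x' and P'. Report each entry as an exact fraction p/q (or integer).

x' = [-589/216, 809/216, -23/54]
P' = [2735/432 -2923/432 55/108; -2923/432 13415/432 -1739/108; 55/108 -1739/108 287/27]

x̄ = F·x = [-7, 2, -5]
P̄ = F·P·Fᵀ + Q = [18 -2 13; -2 33 -11; 13 -11 24]
y = z − H·x̄ = [-26]
S = H·P̄·Hᵀ + R = [432]
K = P̄·Hᵀ·S⁻¹ = [-71/432; -29/432; -19/108]
x' = x̄ + K·y = [-589/216, 809/216, -23/54]
P' = (I − K·H)·P̄ = [2735/432 -2923/432 55/108; -2923/432 13415/432 -1739/108; 55/108 -1739/108 287/27]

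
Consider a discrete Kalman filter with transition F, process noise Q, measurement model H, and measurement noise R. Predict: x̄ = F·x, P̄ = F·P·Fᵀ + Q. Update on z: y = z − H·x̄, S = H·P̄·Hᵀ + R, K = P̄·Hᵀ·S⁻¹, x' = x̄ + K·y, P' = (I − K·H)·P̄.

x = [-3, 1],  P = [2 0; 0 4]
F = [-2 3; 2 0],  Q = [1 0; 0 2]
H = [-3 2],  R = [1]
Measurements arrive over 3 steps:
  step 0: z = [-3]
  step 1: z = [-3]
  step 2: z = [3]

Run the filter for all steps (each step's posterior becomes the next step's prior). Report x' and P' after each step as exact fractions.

step 0: x' = [-279/271, -834/271], P' = [1589/542 1154/271; 1154/271 1742/271]
step 1: x' = [8643/3542, 20511/8855], P' = [17603/3542 12785/1771; 12785/1771 94938/8855]
step 2: x' = [1761045/743618, 1879725/371809], P' = [4643411/743618 3382148/371809; 3382148/371809 5014452/371809]

step 0: x̄ = F·x = [9, -6]
step 0: P̄ = F·P·Fᵀ + Q = [45 -8; -8 10]
step 0: y = z − H·x̄ = [36]
step 0: S = H·P̄·Hᵀ + R = [542]
step 0: K = P̄·Hᵀ·S⁻¹ = [-151/542; 22/271]
step 0: x' = x̄ + K·y = [-279/271, -834/271]
step 0: P' = (I − K·H)·P̄ = [1589/542 1154/271; 1154/271 1742/271]
step 1: x̄ = F·x = [-1944/271, -558/271]
step 1: P̄ = F·P·Fᵀ + Q = [5279/271 3746/271; 3746/271 3720/271]
step 1: y = z − H·x̄ = [-5529/271]
step 1: S = H·P̄·Hᵀ + R = [17710/271]
step 1: K = P̄·Hᵀ·S⁻¹ = [-1669/3542; -1899/8855]
step 1: x' = x̄ + K·y = [8643/3542, 20511/8855]
step 1: P' = (I − K·H)·P̄ = [17603/3542 12785/1771; 12785/1771 94938/8855]
step 2: x̄ = F·x = [18318/8855, 8643/1771]
step 2: P̄ = F·P·Fᵀ + Q = [272227/8855 41504/1771; 41504/1771 38748/1771]
step 2: y = z − H·x̄ = [-4911/8855]
step 2: S = H·P̄·Hᵀ + R = [743618/8855]
step 2: K = P̄·Hᵀ·S⁻¹ = [-401641/743618; -117540/371809]
step 2: x' = x̄ + K·y = [1761045/743618, 1879725/371809]
step 2: P' = (I − K·H)·P̄ = [4643411/743618 3382148/371809; 3382148/371809 5014452/371809]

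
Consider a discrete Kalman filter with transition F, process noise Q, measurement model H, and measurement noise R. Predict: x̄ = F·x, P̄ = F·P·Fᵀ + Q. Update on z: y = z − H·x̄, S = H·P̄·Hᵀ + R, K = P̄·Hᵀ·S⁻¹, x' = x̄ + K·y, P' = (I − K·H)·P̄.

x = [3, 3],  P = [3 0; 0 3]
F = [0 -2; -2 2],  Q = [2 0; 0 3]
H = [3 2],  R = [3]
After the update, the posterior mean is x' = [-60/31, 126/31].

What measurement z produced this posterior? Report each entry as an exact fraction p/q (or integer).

x̄ = F·x = [-6, 0]
P̄ = F·P·Fᵀ + Q = [14 -12; -12 27]
S = H·P̄·Hᵀ + R = [93]
K = P̄·Hᵀ·S⁻¹ = [6/31; 6/31]
x' − x̄ = [126/31, 126/31] = K·y
y = (KᵀK)⁻¹·Kᵀ·(x' − x̄) = [21]
z = y + H·x̄ = [21] + [-18] = [3]

z = [3]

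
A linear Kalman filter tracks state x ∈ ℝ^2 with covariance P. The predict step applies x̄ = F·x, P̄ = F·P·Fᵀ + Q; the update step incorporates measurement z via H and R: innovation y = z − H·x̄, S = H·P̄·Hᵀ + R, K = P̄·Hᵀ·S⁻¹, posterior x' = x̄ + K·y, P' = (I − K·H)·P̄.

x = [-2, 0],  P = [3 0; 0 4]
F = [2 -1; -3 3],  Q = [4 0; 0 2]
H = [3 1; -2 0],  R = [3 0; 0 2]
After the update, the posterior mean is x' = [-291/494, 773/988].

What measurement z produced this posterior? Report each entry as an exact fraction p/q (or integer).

x̄ = F·x = [-4, 6]
P̄ = F·P·Fᵀ + Q = [20 -30; -30 65]
S = H·P̄·Hᵀ + R = [68 -60; -60 82]
K = P̄·Hᵀ·S⁻¹ = [15/494 -115/247; 775/988 645/494]
x' − x̄ = [1685/494, -5155/988] = K·y
y = (KᵀK)⁻¹·Kᵀ·(x' − x̄) = [5, -7]
z = y + H·x̄ = [5, -7] + [-6, 8] = [-1, 1]

z = [-1, 1]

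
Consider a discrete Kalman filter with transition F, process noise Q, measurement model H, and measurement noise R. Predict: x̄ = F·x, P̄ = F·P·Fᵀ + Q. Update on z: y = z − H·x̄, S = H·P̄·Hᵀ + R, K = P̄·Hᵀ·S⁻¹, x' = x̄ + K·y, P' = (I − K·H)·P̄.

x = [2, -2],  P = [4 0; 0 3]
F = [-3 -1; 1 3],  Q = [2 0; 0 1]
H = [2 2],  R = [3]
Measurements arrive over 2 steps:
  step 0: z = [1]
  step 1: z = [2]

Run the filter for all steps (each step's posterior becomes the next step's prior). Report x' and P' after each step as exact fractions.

step 0: x' = [172/127, -134/127], P' = [3607/127 -3547/127; -3547/127 3580/127]
step 1: x' = [-19794/230401, 247978/230401], P' = [890393/230401 -803621/230401; -803621/230401 889364/230401]

step 0: x̄ = F·x = [-4, -4]
step 0: P̄ = F·P·Fᵀ + Q = [41 -21; -21 32]
step 0: y = z − H·x̄ = [17]
step 0: S = H·P̄·Hᵀ + R = [127]
step 0: K = P̄·Hᵀ·S⁻¹ = [40/127; 22/127]
step 0: x' = x̄ + K·y = [172/127, -134/127]
step 0: P' = (I − K·H)·P̄ = [3607/127 -3547/127; -3547/127 3580/127]
step 1: x̄ = F·x = [-382/127, -230/127]
step 1: P̄ = F·P·Fᵀ + Q = [15015/127 13909/127; 13909/127 14672/127]
step 1: y = z − H·x̄ = [1478/127]
step 1: S = H·P̄·Hᵀ + R = [230401/127]
step 1: K = P̄·Hᵀ·S⁻¹ = [57848/230401; 57162/230401]
step 1: x' = x̄ + K·y = [-19794/230401, 247978/230401]
step 1: P' = (I − K·H)·P̄ = [890393/230401 -803621/230401; -803621/230401 889364/230401]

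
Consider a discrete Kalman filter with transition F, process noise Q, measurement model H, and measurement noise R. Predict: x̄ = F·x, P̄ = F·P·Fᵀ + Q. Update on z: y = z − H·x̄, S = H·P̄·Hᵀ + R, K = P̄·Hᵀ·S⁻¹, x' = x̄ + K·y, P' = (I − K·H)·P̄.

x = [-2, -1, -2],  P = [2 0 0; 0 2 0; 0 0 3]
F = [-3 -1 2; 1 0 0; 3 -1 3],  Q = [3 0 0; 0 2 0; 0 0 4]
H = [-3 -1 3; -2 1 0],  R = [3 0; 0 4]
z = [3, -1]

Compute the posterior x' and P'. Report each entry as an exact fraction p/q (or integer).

x̄ = F·x = [3, -2, -11]
P̄ = F·P·Fᵀ + Q = [35 -6 2; -6 4 6; 2 6 51]
y = z − H·x̄ = [43, 7]
S = H·P̄·Hᵀ + R = [673 218; 218 172]
K = P̄·Hᵀ·S⁻¹ = [143/17058 -15437/34116; 84/2843 158/2843; 2977/8529 -3674/8529]
x' = x̄ + K·y = [6587/34116, -968/2843, 8474/8529]
P' = (I − K·H)·P̄ = [23723/17058 2762/2843 14695/8529; 2762/2843 6156/2843 4898/2843; 14695/8529 4898/2843 22570/8529]

x' = [6587/34116, -968/2843, 8474/8529]
P' = [23723/17058 2762/2843 14695/8529; 2762/2843 6156/2843 4898/2843; 14695/8529 4898/2843 22570/8529]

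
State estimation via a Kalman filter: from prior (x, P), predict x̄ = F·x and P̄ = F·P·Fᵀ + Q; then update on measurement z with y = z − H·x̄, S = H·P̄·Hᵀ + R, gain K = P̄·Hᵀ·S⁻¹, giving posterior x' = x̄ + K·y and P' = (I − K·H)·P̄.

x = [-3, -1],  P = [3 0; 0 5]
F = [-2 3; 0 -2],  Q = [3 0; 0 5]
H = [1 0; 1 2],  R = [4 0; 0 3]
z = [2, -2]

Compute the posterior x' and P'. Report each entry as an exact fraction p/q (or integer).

x̄ = F·x = [3, 2]
P̄ = F·P·Fᵀ + Q = [60 -30; -30 25]
y = z − H·x̄ = [-1, -9]
S = H·P̄·Hᵀ + R = [64 0; 0 43]
K = P̄·Hᵀ·S⁻¹ = [15/16 0; -15/32 20/43]
x' = x̄ + K·y = [33/16, -2363/1376]
P' = (I − K·H)·P̄ = [15/4 -15/8; -15/8 1125/688]

x' = [33/16, -2363/1376]
P' = [15/4 -15/8; -15/8 1125/688]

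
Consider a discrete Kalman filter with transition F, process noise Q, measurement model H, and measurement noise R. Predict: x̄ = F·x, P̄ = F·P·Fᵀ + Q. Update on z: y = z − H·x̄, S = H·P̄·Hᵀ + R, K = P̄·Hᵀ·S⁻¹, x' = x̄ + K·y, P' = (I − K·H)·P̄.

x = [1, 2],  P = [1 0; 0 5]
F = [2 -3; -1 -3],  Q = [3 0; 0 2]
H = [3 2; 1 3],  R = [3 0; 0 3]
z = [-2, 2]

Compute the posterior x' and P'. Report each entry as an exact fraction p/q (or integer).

x' = [-2789/2882, 13619/18733]
P' = [1977/2882 -657/1441; -657/1441 9921/18733]

x̄ = F·x = [-4, -7]
P̄ = F·P·Fᵀ + Q = [52 43; 43 48]
y = z − H·x̄ = [24, 27]
S = H·P̄·Hᵀ + R = [1179 917; 917 745]
K = P̄·Hᵀ·S⁻¹ = [1101/2882 -5/22; -1927/18733 54/143]
x' = x̄ + K·y = [-2789/2882, 13619/18733]
P' = (I − K·H)·P̄ = [1977/2882 -657/1441; -657/1441 9921/18733]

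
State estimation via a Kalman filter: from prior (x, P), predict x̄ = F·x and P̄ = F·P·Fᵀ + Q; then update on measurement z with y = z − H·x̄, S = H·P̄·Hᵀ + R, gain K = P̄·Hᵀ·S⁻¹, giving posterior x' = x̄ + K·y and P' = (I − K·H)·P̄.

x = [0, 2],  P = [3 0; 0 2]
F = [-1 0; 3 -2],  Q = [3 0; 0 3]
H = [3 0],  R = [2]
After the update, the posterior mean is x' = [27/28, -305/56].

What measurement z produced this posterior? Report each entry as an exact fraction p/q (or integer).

x̄ = F·x = [0, -4]
P̄ = F·P·Fᵀ + Q = [6 -9; -9 38]
S = H·P̄·Hᵀ + R = [56]
K = P̄·Hᵀ·S⁻¹ = [9/28; -27/56]
x' − x̄ = [27/28, -81/56] = K·y
y = (KᵀK)⁻¹·Kᵀ·(x' − x̄) = [3]
z = y + H·x̄ = [3] + [0] = [3]

z = [3]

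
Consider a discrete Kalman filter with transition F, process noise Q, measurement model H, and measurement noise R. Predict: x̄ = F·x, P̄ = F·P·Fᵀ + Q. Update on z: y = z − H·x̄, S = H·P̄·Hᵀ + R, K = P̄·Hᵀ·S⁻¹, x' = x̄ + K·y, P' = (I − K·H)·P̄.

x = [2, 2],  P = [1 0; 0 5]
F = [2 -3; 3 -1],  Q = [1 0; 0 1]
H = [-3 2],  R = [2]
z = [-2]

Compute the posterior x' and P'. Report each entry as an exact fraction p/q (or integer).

x̄ = F·x = [-2, 4]
P̄ = F·P·Fᵀ + Q = [50 21; 21 15]
y = z − H·x̄ = [-16]
S = H·P̄·Hᵀ + R = [260]
K = P̄·Hᵀ·S⁻¹ = [-27/65; -33/260]
x' = x̄ + K·y = [302/65, 392/65]
P' = (I − K·H)·P̄ = [334/65 474/65; 474/65 2811/260]

x' = [302/65, 392/65]
P' = [334/65 474/65; 474/65 2811/260]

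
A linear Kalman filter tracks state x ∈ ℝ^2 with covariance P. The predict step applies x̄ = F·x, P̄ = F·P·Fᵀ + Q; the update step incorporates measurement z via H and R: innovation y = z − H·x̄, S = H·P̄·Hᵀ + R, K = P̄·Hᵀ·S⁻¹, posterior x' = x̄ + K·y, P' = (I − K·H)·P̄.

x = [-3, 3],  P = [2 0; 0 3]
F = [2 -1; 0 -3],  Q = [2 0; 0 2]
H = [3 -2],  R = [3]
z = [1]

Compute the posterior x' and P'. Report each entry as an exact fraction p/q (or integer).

x̄ = F·x = [-9, -9]
P̄ = F·P·Fᵀ + Q = [13 9; 9 29]
y = z − H·x̄ = [10]
S = H·P̄·Hᵀ + R = [128]
K = P̄·Hᵀ·S⁻¹ = [21/128; -31/128]
x' = x̄ + K·y = [-471/64, -731/64]
P' = (I − K·H)·P̄ = [1223/128 1803/128; 1803/128 2751/128]

x' = [-471/64, -731/64]
P' = [1223/128 1803/128; 1803/128 2751/128]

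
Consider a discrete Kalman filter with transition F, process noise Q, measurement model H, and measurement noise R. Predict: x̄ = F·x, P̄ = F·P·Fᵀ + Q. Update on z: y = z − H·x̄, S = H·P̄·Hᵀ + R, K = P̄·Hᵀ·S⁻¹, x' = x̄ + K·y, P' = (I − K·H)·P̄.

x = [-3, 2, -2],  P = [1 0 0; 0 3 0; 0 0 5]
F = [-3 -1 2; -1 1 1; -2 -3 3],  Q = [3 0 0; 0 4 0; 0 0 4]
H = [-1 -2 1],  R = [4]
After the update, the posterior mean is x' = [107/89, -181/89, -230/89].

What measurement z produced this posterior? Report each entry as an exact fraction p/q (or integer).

z = [1]

x̄ = F·x = [3, 3, -6]
P̄ = F·P·Fᵀ + Q = [35 10 45; 10 13 8; 45 8 80]
S = H·P̄·Hᵀ + R = [89]
K = P̄·Hᵀ·S⁻¹ = [-10/89; -28/89; 19/89]
x' − x̄ = [-160/89, -448/89, 304/89] = K·y
y = (KᵀK)⁻¹·Kᵀ·(x' − x̄) = [16]
z = y + H·x̄ = [16] + [-15] = [1]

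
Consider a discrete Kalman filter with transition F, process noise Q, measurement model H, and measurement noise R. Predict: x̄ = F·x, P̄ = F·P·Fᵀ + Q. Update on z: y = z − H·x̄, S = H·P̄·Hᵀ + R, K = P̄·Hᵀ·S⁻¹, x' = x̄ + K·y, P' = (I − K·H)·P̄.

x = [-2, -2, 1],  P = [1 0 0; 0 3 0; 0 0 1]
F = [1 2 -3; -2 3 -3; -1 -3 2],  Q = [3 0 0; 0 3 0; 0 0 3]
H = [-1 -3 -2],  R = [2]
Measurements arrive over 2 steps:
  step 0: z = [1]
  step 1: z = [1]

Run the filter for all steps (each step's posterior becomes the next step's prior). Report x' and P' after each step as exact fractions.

step 0: x̄ = F·x = [-9, -5, 10]
step 0: P̄ = F·P·Fᵀ + Q = [25 25 -25; 25 43 -31; -25 -31 35]
step 0: y = z − H·x̄ = [-3]
step 0: S = H·P̄·Hᵀ + R = [232]
step 0: K = P̄·Hᵀ·S⁻¹ = [-25/116; -23/58; 6/29]
step 0: x' = x̄ + K·y = [-969/116, -221/58, 272/29]
step 0: P' = (I − K·H)·P̄ = [825/58 150/29 -425/29; 150/29 189/29 -347/29; -425/29 -347/29 727/29]
step 1: x̄ = F·x = [-5117/116, -663/29, 4471/116]
step 1: P̄ = F·P·Fᵀ + Q = [30225/58 10632/29 -26589/58; 10632/29 9327/29 -9568/29; -26589/58 -9568/29 23745/58]
step 1: y = z − H·x̄ = [-4015/116]
step 1: S = H·P̄·Hᵀ + R = [84803/58]
step 1: K = P̄·Hᵀ·S⁻¹ = [-40839/84803; -38954/84803; 36507/84803]
step 1: x' = x̄ + K·y = [-4654627/169606, -1180987/169606, 2004988/84803]
step 1: P' = (I − K·H)·P̄ = [15437013/84803 3662217/84803 -13170993/84803; 3662217/84803 1112087/84803 -3460285/84803; -13170993/84803 -3460285/84803 11739417/84803]

step 0: x' = [-969/116, -221/58, 272/29], P' = [825/58 150/29 -425/29; 150/29 189/29 -347/29; -425/29 -347/29 727/29]
step 1: x' = [-4654627/169606, -1180987/169606, 2004988/84803], P' = [15437013/84803 3662217/84803 -13170993/84803; 3662217/84803 1112087/84803 -3460285/84803; -13170993/84803 -3460285/84803 11739417/84803]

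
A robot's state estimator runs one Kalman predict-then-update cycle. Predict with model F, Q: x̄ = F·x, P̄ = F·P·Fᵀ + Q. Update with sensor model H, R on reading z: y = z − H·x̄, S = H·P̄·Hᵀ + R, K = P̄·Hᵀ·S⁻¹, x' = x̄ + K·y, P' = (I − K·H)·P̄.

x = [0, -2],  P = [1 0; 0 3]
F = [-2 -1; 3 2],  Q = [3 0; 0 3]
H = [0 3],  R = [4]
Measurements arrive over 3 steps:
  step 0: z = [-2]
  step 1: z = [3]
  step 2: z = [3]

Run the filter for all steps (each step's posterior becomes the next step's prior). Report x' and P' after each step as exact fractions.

step 0: x' = [4/11, -8/11], P' = [226/55 -12/55; -12/55 24/55]
step 1: x' = [-16200/19579, 19279/19579], P' = [86881/19579 -5280/19579; -5280/19579 8604/19579]
step 2: x' = [-55312/217171, 3632665/3691907], P' = [966691/217171 -59004/217171; -59004/217171 1623444/3691907]

step 0: x̄ = F·x = [2, -4]
step 0: P̄ = F·P·Fᵀ + Q = [10 -12; -12 24]
step 0: y = z − H·x̄ = [10]
step 0: S = H·P̄·Hᵀ + R = [220]
step 0: K = P̄·Hᵀ·S⁻¹ = [-9/55; 18/55]
step 0: x' = x̄ + K·y = [4/11, -8/11]
step 0: P' = (I − K·H)·P̄ = [226/55 -12/55; -12/55 24/55]
step 1: x̄ = F·x = [0, -4/11]
step 1: P̄ = F·P·Fᵀ + Q = [19 -24; -24 2151/55]
step 1: y = z − H·x̄ = [45/11]
step 1: S = H·P̄·Hᵀ + R = [19579/55]
step 1: K = P̄·Hᵀ·S⁻¹ = [-3960/19579; 6453/19579]
step 1: x' = x̄ + K·y = [-16200/19579, 19279/19579]
step 1: P' = (I − K·H)·P̄ = [86881/19579 -5280/19579; -5280/19579 8604/19579]
step 2: x̄ = F·x = [13121/19579, -10042/19579]
step 2: P̄ = F·P·Fᵀ + Q = [393745/19579 -501534/19579; -501534/19579 811722/19579]
step 2: y = z − H·x̄ = [88863/19579]
step 2: S = H·P̄·Hᵀ + R = [7383814/19579]
step 2: K = P̄·Hᵀ·S⁻¹ = [-44253/217171; 1217583/3691907]
step 2: x' = x̄ + K·y = [-55312/217171, 3632665/3691907]
step 2: P' = (I − K·H)·P̄ = [966691/217171 -59004/217171; -59004/217171 1623444/3691907]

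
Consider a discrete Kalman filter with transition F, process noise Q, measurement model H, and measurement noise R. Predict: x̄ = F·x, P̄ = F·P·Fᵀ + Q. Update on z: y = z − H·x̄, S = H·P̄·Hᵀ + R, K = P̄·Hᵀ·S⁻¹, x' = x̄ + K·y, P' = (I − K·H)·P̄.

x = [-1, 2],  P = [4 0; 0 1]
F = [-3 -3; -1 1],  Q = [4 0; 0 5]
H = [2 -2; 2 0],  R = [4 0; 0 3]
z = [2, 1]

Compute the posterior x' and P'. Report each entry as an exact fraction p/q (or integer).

x' = [689/979, 23/178]
P' = [687/979 57/89; 57/89 263/178]

x̄ = F·x = [-3, 3]
P̄ = F·P·Fᵀ + Q = [49 9; 9 10]
y = z − H·x̄ = [14, 7]
S = H·P̄·Hᵀ + R = [168 160; 160 199]
K = P̄·Hᵀ·S⁻¹ = [30/979 458/979; -149/356 38/89]
x' = x̄ + K·y = [689/979, 23/178]
P' = (I − K·H)·P̄ = [687/979 57/89; 57/89 263/178]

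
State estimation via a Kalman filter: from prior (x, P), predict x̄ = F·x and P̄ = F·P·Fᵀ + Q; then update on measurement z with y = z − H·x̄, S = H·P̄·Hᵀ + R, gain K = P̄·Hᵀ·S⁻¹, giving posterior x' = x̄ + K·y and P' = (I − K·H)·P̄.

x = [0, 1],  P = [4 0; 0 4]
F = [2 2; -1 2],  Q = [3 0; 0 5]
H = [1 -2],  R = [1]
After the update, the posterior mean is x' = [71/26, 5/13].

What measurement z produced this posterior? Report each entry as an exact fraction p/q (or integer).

z = [2]

x̄ = F·x = [2, 2]
P̄ = F·P·Fᵀ + Q = [35 8; 8 25]
S = H·P̄·Hᵀ + R = [104]
K = P̄·Hᵀ·S⁻¹ = [19/104; -21/52]
x' − x̄ = [19/26, -21/13] = K·y
y = (KᵀK)⁻¹·Kᵀ·(x' − x̄) = [4]
z = y + H·x̄ = [4] + [-2] = [2]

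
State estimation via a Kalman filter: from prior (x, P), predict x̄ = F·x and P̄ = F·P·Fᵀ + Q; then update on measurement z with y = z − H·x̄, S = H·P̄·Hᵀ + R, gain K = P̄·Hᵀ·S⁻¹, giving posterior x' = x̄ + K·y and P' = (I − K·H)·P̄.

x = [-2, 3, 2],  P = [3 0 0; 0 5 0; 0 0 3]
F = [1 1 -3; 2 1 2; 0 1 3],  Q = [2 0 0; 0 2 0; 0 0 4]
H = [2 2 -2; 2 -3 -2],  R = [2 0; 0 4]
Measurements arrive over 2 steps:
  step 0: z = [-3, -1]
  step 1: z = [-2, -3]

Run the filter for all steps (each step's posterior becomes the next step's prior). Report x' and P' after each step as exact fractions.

step 0: x̄ = F·x = [-5, 3, 9]
step 0: P̄ = F·P·Fᵀ + Q = [37 -7 -22; -7 31 23; -22 23 36]
step 0: y = z − H·x̄ = [19, 36]
step 0: S = H·P̄·Hᵀ + R = [354 342; 342 1111]
step 0: K = P̄·Hᵀ·S⁻¹ = [34003/138165 2273/46055; 27274/138165 -9141/46055; -1450/27633 -1385/9211]
step 0: x' = x̄ + K·y = [200716/138165, -54527/138165, 71567/27633]
step 0: P' = (I − K·H)·P̄ = [627952/138165 8146/138165 120419/27633; 8146/138165 32848/138165 2744/27633; 120419/27633 2744/27633 124613/27633]
step 1: x̄ = F·x = [-927316/138165, 212515/27633, 1018978/138165]
step 1: P̄ = F·P·Fᵀ + Q = [2866117/138165 -969460/27633 -3760306/138165; -969460/27633 2043494/27633 1493740/27633; -3760306/138165 1493740/27633 6275413/138165]
step 1: y = z − H·x̄ = [497036/46055, 6665818/138165]
step 1: S = H·P̄·Hᵀ + R = [3088926/46055 9991916/46055; 9991916/46055 306950458/138165]
step 1: K = P̄·Hᵀ·S⁻¹ = [156236467/1173654859 91018381/1173654859; 667502720/3520964577 -233113995/1173654859; -182510851/1173654859 -144593593/1173654859]
step 1: x' = x̄ + K·y = [-1799815590/1173654859, 180752939/1173654859, -289867072/1173654859]
step 1: P' = (I − K·H)·P̄ = [2012605063/1173654859 -10320118/1173654859 1846048478/1173654859; -10320118/1173654859 826474676/3520964577 42670534/1173654859; 1846048478/1173654859 42670534/1173654859 2071229863/1173654859]

step 0: x' = [200716/138165, -54527/138165, 71567/27633], P' = [627952/138165 8146/138165 120419/27633; 8146/138165 32848/138165 2744/27633; 120419/27633 2744/27633 124613/27633]
step 1: x' = [-1799815590/1173654859, 180752939/1173654859, -289867072/1173654859], P' = [2012605063/1173654859 -10320118/1173654859 1846048478/1173654859; -10320118/1173654859 826474676/3520964577 42670534/1173654859; 1846048478/1173654859 42670534/1173654859 2071229863/1173654859]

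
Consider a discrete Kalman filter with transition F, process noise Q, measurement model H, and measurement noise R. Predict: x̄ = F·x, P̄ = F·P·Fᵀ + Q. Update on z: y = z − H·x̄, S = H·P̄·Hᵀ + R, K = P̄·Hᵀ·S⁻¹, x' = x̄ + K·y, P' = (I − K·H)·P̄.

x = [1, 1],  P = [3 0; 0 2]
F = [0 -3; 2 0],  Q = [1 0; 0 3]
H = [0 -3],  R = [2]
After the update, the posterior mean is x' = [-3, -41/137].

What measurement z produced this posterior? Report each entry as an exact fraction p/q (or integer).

x̄ = F·x = [-3, 2]
P̄ = F·P·Fᵀ + Q = [19 0; 0 15]
S = H·P̄·Hᵀ + R = [137]
K = P̄·Hᵀ·S⁻¹ = [0; -45/137]
x' − x̄ = [0, -315/137] = K·y
y = (KᵀK)⁻¹·Kᵀ·(x' − x̄) = [7]
z = y + H·x̄ = [7] + [-6] = [1]

z = [1]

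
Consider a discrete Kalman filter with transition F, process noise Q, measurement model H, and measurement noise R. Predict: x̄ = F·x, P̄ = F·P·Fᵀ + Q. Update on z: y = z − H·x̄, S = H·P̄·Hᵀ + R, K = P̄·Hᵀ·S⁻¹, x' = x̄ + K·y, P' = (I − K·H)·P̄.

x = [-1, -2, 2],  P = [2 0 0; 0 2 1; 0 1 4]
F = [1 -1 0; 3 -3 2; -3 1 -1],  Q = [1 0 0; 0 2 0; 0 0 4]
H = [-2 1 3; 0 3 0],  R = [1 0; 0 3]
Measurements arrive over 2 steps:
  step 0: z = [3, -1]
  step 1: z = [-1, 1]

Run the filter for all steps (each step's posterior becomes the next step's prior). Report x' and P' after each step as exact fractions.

step 0: x' = [-729/12290, -2843/12290, 6571/6145], P' = [26083/12290 551/12290 8453/6145; 551/12290 4037/12290 -499/6145; 8453/6145 -499/6145 6381/6145]
step 1: x' = [-3943259/27653944, 10645447/27653944, -1855565/3456743], P' = [27224619/27653944 1237849/27653944 4318835/6913486; 1237849/27653944 9011019/27653944 -564669/6913486; 4318835/6913486 -564669/6913486 3753755/6913486]

step 0: x̄ = F·x = [1, 7, -1]
step 0: P̄ = F·P·Fᵀ + Q = [5 10 -7; 10 42 -27; -7 -27 26]
step 0: y = z − H·x̄ = [1, -22]
step 0: S = H·P̄·Hᵀ + R = [179 -177; -177 381]
step 0: K = P̄·Hᵀ·S⁻¹ = [-897/12290 551/12290; -59/12290 4037/12290; 1738/6145 -499/6145]
step 0: x' = x̄ + K·y = [-729/12290, -2843/12290, 6571/6145]
step 0: P' = (I − K·H)·P̄ = [26083/12290 551/12290 8453/6145; 551/12290 4037/12290 -499/6145; 8453/6145 -499/6145 6381/6145]
step 1: x̄ = F·x = [1057/6145, 16313/6145, -6899/6145]
step 1: P̄ = F·P·Fᵀ + Q = [20654/6145 61431/6145 -48993/6145; 61431/6145 275819/6145 -211457/6145; -48993/6145 -211457/6145 200416/6145]
step 1: y = z − H·x̄ = [353/6145, -42794/6145]
step 1: S = H·P̄·Hᵀ + R = [1241774/6145 -1444242/6145; -1444242/6145 2500806/6145]
step 1: K = P̄·Hᵀ·S⁻¹ = [-1385369/27653944 1237849/27653944; -240707/27653944 9011019/27653944; 1029463/3456743 -564669/6913486]
step 1: x' = x̄ + K·y = [-3943259/27653944, 10645447/27653944, -1855565/3456743]
step 1: P' = (I − K·H)·P̄ = [27224619/27653944 1237849/27653944 4318835/6913486; 1237849/27653944 9011019/27653944 -564669/6913486; 4318835/6913486 -564669/6913486 3753755/6913486]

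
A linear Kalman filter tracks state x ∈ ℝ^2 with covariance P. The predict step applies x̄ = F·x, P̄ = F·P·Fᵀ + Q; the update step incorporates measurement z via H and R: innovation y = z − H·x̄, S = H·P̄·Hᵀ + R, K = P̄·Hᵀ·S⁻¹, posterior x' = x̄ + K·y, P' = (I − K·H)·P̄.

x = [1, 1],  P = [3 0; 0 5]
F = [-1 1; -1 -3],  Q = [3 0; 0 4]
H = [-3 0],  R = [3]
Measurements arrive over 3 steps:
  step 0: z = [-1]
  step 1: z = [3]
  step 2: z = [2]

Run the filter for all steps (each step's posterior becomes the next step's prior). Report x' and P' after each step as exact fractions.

step 0: x̄ = F·x = [0, -4]
step 0: P̄ = F·P·Fᵀ + Q = [11 -12; -12 52]
step 0: y = z − H·x̄ = [-1]
step 0: S = H·P̄·Hᵀ + R = [102]
step 0: K = P̄·Hᵀ·S⁻¹ = [-11/34; 6/17]
step 0: x' = x̄ + K·y = [11/34, -74/17]
step 0: P' = (I − K·H)·P̄ = [11/34 -6/17; -6/17 668/17]
step 1: x̄ = F·x = [-159/34, 433/34]
step 1: P̄ = F·P·Fᵀ + Q = [1473/34 -4021/34; -4021/34 12099/34]
step 1: y = z − H·x̄ = [-375/34]
step 1: S = H·P̄·Hᵀ + R = [13359/34]
step 1: K = P̄·Hᵀ·S⁻¹ = [-1473/4453; 4021/4453]
step 1: x' = x̄ + K·y = [-4578/4453, 12361/4453]
step 1: P' = (I − K·H)·P̄ = [1473/4453 -4021/4453; -4021/4453 157986/4453]
step 2: x̄ = F·x = [16939/4453, -32505/4453]
step 2: P̄ = F·P·Fᵀ + Q = [180860/4453 -480527/4453; -480527/4453 1417033/4453]
step 2: y = z − H·x̄ = [59723/4453]
step 2: S = H·P̄·Hᵀ + R = [1641099/4453]
step 2: K = P̄·Hᵀ·S⁻¹ = [-180860/547033; 480527/547033]
step 2: x' = x̄ + K·y = [-344781/547033, 2451652/547033]
step 2: P' = (I − K·H)·P̄ = [180860/547033 -480527/547033; -480527/547033 18514534/547033]

step 0: x' = [11/34, -74/17], P' = [11/34 -6/17; -6/17 668/17]
step 1: x' = [-4578/4453, 12361/4453], P' = [1473/4453 -4021/4453; -4021/4453 157986/4453]
step 2: x' = [-344781/547033, 2451652/547033], P' = [180860/547033 -480527/547033; -480527/547033 18514534/547033]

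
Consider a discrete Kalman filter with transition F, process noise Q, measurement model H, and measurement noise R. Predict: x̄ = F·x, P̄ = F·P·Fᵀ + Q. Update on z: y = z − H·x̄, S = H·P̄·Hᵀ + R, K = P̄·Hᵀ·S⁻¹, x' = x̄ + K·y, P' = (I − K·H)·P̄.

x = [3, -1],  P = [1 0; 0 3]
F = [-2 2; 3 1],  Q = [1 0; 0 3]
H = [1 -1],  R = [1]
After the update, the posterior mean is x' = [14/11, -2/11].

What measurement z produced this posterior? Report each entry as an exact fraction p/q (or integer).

z = [2]

x̄ = F·x = [-8, 8]
P̄ = F·P·Fᵀ + Q = [17 0; 0 15]
S = H·P̄·Hᵀ + R = [33]
K = P̄·Hᵀ·S⁻¹ = [17/33; -5/11]
x' − x̄ = [102/11, -90/11] = K·y
y = (KᵀK)⁻¹·Kᵀ·(x' − x̄) = [18]
z = y + H·x̄ = [18] + [-16] = [2]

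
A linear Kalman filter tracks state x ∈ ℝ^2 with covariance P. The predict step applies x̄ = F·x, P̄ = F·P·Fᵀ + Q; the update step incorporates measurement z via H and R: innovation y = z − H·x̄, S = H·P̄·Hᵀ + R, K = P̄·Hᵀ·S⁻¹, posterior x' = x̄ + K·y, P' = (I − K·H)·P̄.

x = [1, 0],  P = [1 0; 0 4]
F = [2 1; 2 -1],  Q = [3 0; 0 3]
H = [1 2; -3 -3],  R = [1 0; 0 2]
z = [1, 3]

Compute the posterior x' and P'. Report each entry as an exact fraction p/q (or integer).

x' = [-3252/1399, 2083/1399]
P' = [2079/1399 -1573/1399; -1573/1399 1353/1399]

x̄ = F·x = [2, 2]
P̄ = F·P·Fᵀ + Q = [11 0; 0 11]
y = z − H·x̄ = [-5, 15]
S = H·P̄·Hᵀ + R = [56 -99; -99 200]
K = P̄·Hᵀ·S⁻¹ = [-1067/1399 -759/1399; 1133/1399 330/1399]
x' = x̄ + K·y = [-3252/1399, 2083/1399]
P' = (I − K·H)·P̄ = [2079/1399 -1573/1399; -1573/1399 1353/1399]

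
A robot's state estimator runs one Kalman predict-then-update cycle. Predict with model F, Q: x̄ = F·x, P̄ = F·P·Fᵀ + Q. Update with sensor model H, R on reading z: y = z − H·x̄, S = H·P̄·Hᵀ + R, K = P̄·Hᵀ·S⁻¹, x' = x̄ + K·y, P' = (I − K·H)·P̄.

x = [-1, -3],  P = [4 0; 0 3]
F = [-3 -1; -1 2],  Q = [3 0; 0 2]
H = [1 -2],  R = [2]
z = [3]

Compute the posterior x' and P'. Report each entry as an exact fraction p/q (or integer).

x' = [81/46, -35/46]
P' = [741/23 363/23; 363/23 189/23]

x̄ = F·x = [6, -5]
P̄ = F·P·Fᵀ + Q = [42 6; 6 18]
y = z − H·x̄ = [-13]
S = H·P̄·Hᵀ + R = [92]
K = P̄·Hᵀ·S⁻¹ = [15/46; -15/46]
x' = x̄ + K·y = [81/46, -35/46]
P' = (I − K·H)·P̄ = [741/23 363/23; 363/23 189/23]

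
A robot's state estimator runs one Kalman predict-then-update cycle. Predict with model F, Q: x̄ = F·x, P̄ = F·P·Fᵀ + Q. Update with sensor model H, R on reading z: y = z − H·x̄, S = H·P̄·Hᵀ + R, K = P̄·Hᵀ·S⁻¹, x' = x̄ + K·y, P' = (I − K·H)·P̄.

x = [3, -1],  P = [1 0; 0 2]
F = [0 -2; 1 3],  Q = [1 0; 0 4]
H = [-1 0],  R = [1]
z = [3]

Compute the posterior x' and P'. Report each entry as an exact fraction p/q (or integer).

x' = [-5/2, 6]
P' = [9/10 -6/5; -6/5 43/5]

x̄ = F·x = [2, 0]
P̄ = F·P·Fᵀ + Q = [9 -12; -12 23]
y = z − H·x̄ = [5]
S = H·P̄·Hᵀ + R = [10]
K = P̄·Hᵀ·S⁻¹ = [-9/10; 6/5]
x' = x̄ + K·y = [-5/2, 6]
P' = (I − K·H)·P̄ = [9/10 -6/5; -6/5 43/5]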